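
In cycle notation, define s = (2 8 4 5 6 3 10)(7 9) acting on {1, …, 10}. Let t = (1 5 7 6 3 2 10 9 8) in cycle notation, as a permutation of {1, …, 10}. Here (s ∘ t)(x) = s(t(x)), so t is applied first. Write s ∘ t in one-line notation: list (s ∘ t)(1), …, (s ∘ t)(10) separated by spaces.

6 2 8 5 9 10 3 1 4 7

Chase each element through t then s: 1 → 5 → 6; 2 → 10 → 2; 3 → 2 → 8; 4 → 4 → 5; 5 → 7 → 9; 6 → 3 → 10; 7 → 6 → 3; 8 → 1 → 1; 9 → 8 → 4; 10 → 9 → 7.
So s ∘ t in one-line form is 6 2 8 5 9 10 3 1 4 7.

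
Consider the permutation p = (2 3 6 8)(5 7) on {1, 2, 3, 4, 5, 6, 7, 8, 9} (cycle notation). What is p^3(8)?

6

8 lies in the 4-cycle (2 3 6 8).
Stepping 3 places around the cycle: 8 → 2 → 3 → 6.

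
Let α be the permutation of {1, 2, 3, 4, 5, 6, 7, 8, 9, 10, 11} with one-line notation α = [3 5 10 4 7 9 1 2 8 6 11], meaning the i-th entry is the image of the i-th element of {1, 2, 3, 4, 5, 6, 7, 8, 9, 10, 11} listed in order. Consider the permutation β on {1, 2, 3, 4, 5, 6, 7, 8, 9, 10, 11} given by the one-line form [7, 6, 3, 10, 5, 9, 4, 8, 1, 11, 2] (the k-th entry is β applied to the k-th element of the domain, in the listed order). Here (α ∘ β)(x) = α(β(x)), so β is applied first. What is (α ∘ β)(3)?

(α ∘ β)(3) = α(β(3)). β(3) = 3, then α(3) = 10. So (α ∘ β)(3) = 10.

10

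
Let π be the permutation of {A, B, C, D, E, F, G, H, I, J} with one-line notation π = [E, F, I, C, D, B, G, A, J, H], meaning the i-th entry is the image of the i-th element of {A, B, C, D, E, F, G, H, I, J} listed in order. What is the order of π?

Writing π as disjoint cycles, the cycle lengths are 7, 2, 1.
The order is lcm(7, 2) = 14.

14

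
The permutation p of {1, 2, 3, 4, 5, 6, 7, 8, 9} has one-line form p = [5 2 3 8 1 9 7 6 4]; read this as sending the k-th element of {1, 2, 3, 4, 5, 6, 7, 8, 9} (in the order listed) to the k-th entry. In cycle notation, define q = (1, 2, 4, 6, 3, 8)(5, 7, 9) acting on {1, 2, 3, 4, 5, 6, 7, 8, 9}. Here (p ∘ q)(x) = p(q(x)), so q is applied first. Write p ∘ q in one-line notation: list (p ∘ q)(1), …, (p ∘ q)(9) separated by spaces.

(p ∘ q)(x) = p(q(x)). Computing each image: p(q(1)) = p(2) = 2, p(q(2)) = p(4) = 8, p(q(3)) = p(8) = 6, p(q(4)) = p(6) = 9, p(q(5)) = p(7) = 7, p(q(6)) = p(3) = 3, p(q(7)) = p(9) = 4, p(q(8)) = p(1) = 5, p(q(9)) = p(5) = 1.
Hence p ∘ q = [2 8 6 9 7 3 4 5 1].

2 8 6 9 7 3 4 5 1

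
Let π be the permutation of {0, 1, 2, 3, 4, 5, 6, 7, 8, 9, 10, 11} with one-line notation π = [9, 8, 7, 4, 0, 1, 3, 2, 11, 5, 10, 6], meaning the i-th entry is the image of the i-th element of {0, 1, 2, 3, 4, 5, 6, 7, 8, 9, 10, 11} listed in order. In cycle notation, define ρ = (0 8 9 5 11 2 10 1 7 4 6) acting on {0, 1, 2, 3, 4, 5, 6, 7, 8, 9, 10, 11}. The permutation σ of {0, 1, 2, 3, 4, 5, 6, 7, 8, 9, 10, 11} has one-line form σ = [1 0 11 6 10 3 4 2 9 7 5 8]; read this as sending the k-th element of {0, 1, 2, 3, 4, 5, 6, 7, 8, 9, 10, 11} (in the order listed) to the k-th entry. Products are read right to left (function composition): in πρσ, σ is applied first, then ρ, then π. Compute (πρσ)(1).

11

Apply the permutations in order: σ(1) = 0, then ρ(0) = 8, then π(8) = 11. So (πρσ)(1) = 11.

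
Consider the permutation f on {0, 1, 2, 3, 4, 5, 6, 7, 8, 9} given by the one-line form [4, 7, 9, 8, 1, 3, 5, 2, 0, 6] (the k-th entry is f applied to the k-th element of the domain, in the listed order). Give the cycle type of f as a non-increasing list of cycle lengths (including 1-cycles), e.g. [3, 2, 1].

The disjoint cycles are (0, 4, 1, 7, 2, 9, 6, 5, 3, 8), with lengths 10 in non-increasing order.

[10]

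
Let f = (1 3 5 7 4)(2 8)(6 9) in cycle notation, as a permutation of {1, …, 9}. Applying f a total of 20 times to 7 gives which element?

7 lies in the 5-cycle (1 3 5 7 4).
Powers repeat with period 5 on this cycle, and 20 mod 5 = 0, so f^20(7) = f^0(7).
So f^20(7) = 7.

7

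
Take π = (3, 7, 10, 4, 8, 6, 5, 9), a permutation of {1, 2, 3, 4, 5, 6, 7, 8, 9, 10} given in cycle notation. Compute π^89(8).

6

8 lies in the 8-cycle (3, 7, 10, 4, 8, 6, 5, 9).
Powers repeat with period 8 on this cycle, and 89 mod 8 = 1, so π^89(8) = π^1(8).
Advancing 1 step from 8: 8 → 6.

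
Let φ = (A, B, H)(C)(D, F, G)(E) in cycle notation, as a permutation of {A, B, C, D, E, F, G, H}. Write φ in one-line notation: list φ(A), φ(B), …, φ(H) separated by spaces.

B H C F E G D A

Each element maps to the next entry in its cycle (wrapping to the front): A↦B, B↦H, C↦C, D↦F, E↦E, F↦G, G↦D, H↦A.
So the one-line form is B H C F E G D A.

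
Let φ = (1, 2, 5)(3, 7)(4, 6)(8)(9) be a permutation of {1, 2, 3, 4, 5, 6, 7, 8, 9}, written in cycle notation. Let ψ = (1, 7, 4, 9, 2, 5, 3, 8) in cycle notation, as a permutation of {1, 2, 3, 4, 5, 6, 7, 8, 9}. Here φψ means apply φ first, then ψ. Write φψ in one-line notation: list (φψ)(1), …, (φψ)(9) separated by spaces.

5 3 4 6 7 9 8 1 2

(φψ)(x) = ψ(φ(x)). Computing each image: ψ(φ(1)) = ψ(2) = 5, ψ(φ(2)) = ψ(5) = 3, ψ(φ(3)) = ψ(7) = 4, ψ(φ(4)) = ψ(6) = 6, ψ(φ(5)) = ψ(1) = 7, ψ(φ(6)) = ψ(4) = 9, ψ(φ(7)) = ψ(3) = 8, ψ(φ(8)) = ψ(8) = 1, ψ(φ(9)) = ψ(9) = 2.
Hence φψ = [5 3 4 6 7 9 8 1 2].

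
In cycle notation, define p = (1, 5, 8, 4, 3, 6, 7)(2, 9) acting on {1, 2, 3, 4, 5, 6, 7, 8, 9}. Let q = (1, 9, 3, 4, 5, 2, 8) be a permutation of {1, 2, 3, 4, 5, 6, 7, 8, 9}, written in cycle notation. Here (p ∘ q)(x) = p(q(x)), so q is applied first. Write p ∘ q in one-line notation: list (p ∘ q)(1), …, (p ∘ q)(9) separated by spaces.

(p ∘ q)(x) = p(q(x)). Computing each image: p(q(1)) = p(9) = 2, p(q(2)) = p(8) = 4, p(q(3)) = p(4) = 3, p(q(4)) = p(5) = 8, p(q(5)) = p(2) = 9, p(q(6)) = p(6) = 7, p(q(7)) = p(7) = 1, p(q(8)) = p(1) = 5, p(q(9)) = p(3) = 6.
Hence p ∘ q = [2 4 3 8 9 7 1 5 6].

2 4 3 8 9 7 1 5 6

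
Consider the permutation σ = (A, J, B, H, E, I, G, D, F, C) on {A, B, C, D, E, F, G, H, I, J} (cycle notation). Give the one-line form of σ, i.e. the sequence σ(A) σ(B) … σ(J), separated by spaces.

J H A F I C D E G B

Image by image: A→J, B→H, C→A, D→F, E→I, F→C, G→D, H→E, I→G, J→B.
Listing these in domain order gives J H A F I C D E G B.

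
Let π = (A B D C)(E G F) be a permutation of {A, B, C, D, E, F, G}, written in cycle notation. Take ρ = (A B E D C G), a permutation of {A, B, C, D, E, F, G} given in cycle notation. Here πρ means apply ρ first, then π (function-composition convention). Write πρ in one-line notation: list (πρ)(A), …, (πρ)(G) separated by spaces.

(πρ)(x) = π(ρ(x)). Computing each image: π(ρ(A)) = π(B) = D, π(ρ(B)) = π(E) = G, π(ρ(C)) = π(G) = F, π(ρ(D)) = π(C) = A, π(ρ(E)) = π(D) = C, π(ρ(F)) = π(F) = E, π(ρ(G)) = π(A) = B.
Hence πρ = [D G F A C E B].

D G F A C E B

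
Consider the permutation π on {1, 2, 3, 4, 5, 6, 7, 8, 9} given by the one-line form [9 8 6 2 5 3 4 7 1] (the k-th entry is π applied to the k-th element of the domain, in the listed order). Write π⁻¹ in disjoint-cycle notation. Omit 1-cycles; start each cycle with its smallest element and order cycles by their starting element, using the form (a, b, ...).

(1, 9)(2, 4, 7, 8)(3, 6)

The cycle decomposition of π is (1, 9)(2, 8, 7, 4)(3, 6).
The inverse reverses every cycle; in canonical form, π⁻¹ = (1, 9)(2, 4, 7, 8)(3, 6).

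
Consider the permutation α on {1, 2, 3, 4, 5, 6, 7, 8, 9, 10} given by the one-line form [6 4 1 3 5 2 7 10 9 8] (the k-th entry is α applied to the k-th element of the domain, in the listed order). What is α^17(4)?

1

Tracing 4 → 3 → … returns to 4 after 5 steps, so 4 lies in a 5-cycle (1 6 2 4 3).
Since the cycle has length 5, α^17 acts on it the same as α^2 (17 mod 5 = 2).
Stepping 2 places around the cycle: 4 → 3 → 1.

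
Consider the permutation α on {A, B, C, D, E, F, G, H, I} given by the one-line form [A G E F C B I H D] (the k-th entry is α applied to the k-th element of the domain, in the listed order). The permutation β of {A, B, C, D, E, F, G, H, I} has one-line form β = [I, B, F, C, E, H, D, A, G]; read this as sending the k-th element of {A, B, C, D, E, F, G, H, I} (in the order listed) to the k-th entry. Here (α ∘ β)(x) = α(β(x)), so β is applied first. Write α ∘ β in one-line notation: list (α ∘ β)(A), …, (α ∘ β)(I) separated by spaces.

D G B E C H F A I

(α ∘ β)(x) = α(β(x)). Computing each image: α(β(A)) = α(I) = D, α(β(B)) = α(B) = G, α(β(C)) = α(F) = B, α(β(D)) = α(C) = E, α(β(E)) = α(E) = C, α(β(F)) = α(H) = H, α(β(G)) = α(D) = F, α(β(H)) = α(A) = A, α(β(I)) = α(G) = I.
Hence α ∘ β = [D G B E C H F A I].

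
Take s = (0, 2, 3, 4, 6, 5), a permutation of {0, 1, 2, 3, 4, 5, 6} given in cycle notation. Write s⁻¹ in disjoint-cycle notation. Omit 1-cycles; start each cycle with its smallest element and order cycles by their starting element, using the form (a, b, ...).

The inverse reverses each cycle.
Reversing each cycle of s and rotating so the smallest element leads gives (0, 5, 6, 4, 3, 2).

(0, 5, 6, 4, 3, 2)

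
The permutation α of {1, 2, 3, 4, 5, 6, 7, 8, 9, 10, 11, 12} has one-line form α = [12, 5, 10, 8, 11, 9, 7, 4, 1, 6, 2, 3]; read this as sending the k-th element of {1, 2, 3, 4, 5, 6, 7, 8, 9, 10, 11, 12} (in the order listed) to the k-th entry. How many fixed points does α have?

1

The fixed points (elements with α(x) = x) are {7}, so there is 1.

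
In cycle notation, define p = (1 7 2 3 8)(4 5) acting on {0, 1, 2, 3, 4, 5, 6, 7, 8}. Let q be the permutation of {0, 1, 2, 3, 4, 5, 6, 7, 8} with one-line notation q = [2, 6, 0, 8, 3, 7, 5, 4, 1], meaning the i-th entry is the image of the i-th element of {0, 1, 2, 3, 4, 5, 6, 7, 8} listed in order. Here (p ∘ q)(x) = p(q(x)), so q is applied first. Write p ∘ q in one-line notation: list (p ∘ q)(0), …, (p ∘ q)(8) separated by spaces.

For each element, apply q then p: 0 → 2 → 3; 1 → 6 → 6; 2 → 0 → 0; 3 → 8 → 1; 4 → 3 → 8; 5 → 7 → 2; 6 → 5 → 4; 7 → 4 → 5; 8 → 1 → 7.
Collecting the images, p ∘ q = [3 6 0 1 8 2 4 5 7].

3 6 0 1 8 2 4 5 7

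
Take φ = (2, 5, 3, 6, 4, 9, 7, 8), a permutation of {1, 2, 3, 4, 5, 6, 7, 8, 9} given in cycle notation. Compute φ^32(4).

4 lies in the 8-cycle (2, 5, 3, 6, 4, 9, 7, 8).
Since the cycle has length 8, φ^32 acts on it the same as φ^0 (32 mod 8 = 0).
So φ^32(4) = 4.

4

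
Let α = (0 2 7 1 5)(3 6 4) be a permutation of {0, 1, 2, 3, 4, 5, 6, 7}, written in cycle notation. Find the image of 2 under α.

In the cycle (0 2 7 1 5), 2 is followed by 7, so α(2) = 7.

7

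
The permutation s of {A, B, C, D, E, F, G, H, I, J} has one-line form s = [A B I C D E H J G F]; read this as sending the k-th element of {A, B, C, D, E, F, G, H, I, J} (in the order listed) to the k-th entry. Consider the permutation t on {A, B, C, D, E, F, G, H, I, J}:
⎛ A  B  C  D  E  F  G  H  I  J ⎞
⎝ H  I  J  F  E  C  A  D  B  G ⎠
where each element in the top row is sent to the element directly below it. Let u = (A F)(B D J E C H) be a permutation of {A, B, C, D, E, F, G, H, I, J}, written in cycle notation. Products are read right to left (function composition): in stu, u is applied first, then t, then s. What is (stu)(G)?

A

Chase G: u(G) = G; t(G) = A; s(A) = A. Hence (stu)(G) = A.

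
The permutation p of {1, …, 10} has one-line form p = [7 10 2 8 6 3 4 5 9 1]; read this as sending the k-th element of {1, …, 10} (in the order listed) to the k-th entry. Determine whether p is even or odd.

In disjoint-cycle form the cycle lengths are 9, 1.
A cycle of length ℓ contributes ℓ−1 transpositions, so p is a product of 8 transpositions — even.

even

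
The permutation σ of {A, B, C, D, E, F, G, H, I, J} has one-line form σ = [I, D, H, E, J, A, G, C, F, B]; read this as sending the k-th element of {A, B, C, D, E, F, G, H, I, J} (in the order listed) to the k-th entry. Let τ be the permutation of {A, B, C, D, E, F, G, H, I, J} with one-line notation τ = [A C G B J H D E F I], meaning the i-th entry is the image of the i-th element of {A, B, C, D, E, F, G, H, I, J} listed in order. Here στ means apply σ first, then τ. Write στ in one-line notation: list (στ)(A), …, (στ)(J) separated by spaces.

For each element, apply σ then τ: A → I → F; B → D → B; C → H → E; D → E → J; E → J → I; F → A → A; G → G → D; H → C → G; I → F → H; J → B → C.
Collecting the images, στ = [F B E J I A D G H C].

F B E J I A D G H C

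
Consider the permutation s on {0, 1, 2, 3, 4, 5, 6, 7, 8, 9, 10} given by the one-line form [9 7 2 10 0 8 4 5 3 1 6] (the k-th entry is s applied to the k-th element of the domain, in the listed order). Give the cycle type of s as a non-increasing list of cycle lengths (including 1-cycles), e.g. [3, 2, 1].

[10, 1]

The disjoint cycles are (0, 9, 1, 7, 5, 8, 3, 10, 6, 4)(2), with lengths 10, 1 in non-increasing order.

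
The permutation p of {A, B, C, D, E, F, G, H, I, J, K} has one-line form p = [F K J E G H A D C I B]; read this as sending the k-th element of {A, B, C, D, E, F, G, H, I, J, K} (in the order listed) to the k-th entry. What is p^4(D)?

Tracing D → E → … returns to D after 6 steps, so D lies in a 6-cycle (A, F, H, D, E, G).
Advancing 4 steps from D: D → E → G → A → F.

F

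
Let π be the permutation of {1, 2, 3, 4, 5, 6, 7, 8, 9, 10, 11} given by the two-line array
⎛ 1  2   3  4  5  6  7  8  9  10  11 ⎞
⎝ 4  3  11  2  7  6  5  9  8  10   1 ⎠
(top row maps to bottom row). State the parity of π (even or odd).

In disjoint-cycle form the cycle lengths are 5, 2, 2, 1, 1.
A cycle of length ℓ contributes ℓ−1 transpositions, so π is a product of 4 + 1 + 1 = 6 transpositions — even.

even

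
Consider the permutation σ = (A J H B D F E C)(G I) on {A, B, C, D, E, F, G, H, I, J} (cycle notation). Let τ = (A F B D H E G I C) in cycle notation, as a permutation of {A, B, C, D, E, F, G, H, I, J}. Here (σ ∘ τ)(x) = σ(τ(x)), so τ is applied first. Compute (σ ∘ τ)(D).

B

First apply τ: τ(D) = H, then σ(H) = B. Thus (σ ∘ τ)(D) = B.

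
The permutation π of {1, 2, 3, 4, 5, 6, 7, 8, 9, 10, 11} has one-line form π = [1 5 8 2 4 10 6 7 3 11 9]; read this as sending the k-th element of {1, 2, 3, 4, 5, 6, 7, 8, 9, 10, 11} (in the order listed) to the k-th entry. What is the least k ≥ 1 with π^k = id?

Writing π as disjoint cycles, the cycle lengths are 7, 3, 1.
The order is lcm(7, 3) = 21.

21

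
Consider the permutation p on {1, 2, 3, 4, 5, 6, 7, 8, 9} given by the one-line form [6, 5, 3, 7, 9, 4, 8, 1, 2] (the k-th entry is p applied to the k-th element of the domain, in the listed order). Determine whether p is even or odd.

In disjoint-cycle form the cycle lengths are 5, 3, 1.
A cycle is odd iff its length is even; p has 0 even-length cycles, so sgn(p) = (−1)^0 and p is even.

even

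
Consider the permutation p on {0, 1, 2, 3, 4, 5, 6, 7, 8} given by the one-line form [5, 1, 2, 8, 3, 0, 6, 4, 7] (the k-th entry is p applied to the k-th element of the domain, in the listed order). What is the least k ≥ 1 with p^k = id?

The disjoint-cycle form of p has cycle lengths 4, 2, 1, 1, 1.
The order of p is the least common multiple of its cycle lengths: lcm(4, 2) = 4.

4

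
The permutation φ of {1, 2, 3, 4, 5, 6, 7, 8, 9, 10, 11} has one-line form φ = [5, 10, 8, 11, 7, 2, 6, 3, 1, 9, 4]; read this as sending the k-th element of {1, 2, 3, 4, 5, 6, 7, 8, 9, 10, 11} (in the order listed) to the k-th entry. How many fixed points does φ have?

0

No element satisfies φ(x) = x, so there are 0 fixed points.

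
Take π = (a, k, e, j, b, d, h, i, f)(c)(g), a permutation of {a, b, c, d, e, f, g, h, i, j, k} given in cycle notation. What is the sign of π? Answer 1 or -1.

1

The cycle lengths are 9, 1, 1.
A cycle of length ℓ contributes ℓ−1 transpositions, so π is a product of 8 transpositions — even.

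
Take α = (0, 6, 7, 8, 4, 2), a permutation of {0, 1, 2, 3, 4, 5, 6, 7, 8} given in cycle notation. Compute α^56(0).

7

0 lies in the 6-cycle (0, 6, 7, 8, 4, 2).
On a 6-cycle, α^6 is the identity, so α^56 = α^2 there (56 ≡ 2 mod 6).
Advancing 2 steps from 0: 0 → 6 → 7.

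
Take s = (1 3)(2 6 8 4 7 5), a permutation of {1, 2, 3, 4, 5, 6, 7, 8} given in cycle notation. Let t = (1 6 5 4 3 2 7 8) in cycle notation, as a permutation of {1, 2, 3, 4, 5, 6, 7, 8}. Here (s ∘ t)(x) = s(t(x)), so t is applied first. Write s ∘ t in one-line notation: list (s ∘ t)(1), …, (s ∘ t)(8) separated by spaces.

Chase each element through t then s: 1 → 6 → 8; 2 → 7 → 5; 3 → 2 → 6; 4 → 3 → 1; 5 → 4 → 7; 6 → 5 → 2; 7 → 8 → 4; 8 → 1 → 3.
So s ∘ t in one-line form is 8 5 6 1 7 2 4 3.

8 5 6 1 7 2 4 3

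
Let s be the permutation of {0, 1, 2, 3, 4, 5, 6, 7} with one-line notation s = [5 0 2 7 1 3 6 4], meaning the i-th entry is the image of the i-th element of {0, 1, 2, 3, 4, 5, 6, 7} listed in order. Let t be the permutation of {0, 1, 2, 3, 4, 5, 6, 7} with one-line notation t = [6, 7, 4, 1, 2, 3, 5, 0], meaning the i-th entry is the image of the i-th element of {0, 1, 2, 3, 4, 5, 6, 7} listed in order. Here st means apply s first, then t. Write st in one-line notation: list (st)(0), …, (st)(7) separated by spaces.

Chase each element through s then t: 0 → 5 → 3; 1 → 0 → 6; 2 → 2 → 4; 3 → 7 → 0; 4 → 1 → 7; 5 → 3 → 1; 6 → 6 → 5; 7 → 4 → 2.
Collecting the images, st = [3 6 4 0 7 1 5 2].

3 6 4 0 7 1 5 2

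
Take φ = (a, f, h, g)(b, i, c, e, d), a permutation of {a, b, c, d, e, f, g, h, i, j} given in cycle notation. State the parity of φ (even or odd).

The cycle lengths are 5, 4, 1.
A cycle of length ℓ contributes ℓ−1 transpositions, so φ is a product of 4 + 3 = 7 transpositions — odd.

odd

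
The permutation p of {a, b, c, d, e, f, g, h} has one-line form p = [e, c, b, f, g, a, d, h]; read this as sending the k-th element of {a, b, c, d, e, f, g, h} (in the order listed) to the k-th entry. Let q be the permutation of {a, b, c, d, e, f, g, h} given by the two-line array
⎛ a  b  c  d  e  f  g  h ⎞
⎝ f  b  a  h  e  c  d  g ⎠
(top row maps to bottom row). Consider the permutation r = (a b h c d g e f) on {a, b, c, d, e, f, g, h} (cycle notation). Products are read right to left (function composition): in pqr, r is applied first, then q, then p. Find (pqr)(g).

g

(pqr)(g) = p(q(r(g))). r(g) = e, then q(e) = e, then p(e) = g, so the result is g.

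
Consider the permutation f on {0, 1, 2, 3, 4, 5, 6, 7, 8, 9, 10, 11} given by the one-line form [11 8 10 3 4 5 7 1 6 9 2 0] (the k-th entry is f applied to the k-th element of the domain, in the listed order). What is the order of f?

4

The disjoint-cycle form of f has cycle lengths 4, 2, 2, 1, 1, 1, 1.
The order of f is the least common multiple of its cycle lengths: lcm(4, 2, 2) = 4.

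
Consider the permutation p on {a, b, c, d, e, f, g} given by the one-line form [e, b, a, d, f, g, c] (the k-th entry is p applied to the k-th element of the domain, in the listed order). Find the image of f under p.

f is element number 6 of the domain, and entry number 6 of the one-line form is g, so p(f) = g.

g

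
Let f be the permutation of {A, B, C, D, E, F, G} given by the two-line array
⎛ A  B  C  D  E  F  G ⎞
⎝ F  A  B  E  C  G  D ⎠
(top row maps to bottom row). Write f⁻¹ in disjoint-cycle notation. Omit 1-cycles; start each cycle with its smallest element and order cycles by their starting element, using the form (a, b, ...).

(A, B, C, E, D, G, F)

The cycle decomposition of f is (A, F, G, D, E, C, B).
Reversing each cycle (and rotating so the smallest element leads) gives f⁻¹ = (A, B, C, E, D, G, F).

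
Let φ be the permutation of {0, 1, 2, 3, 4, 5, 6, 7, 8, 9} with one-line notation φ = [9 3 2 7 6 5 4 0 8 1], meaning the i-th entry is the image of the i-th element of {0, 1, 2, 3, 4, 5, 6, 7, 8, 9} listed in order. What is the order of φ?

10

Writing φ as disjoint cycles, the cycle lengths are 5, 2, 1, 1, 1.
The order of φ is the least common multiple of its cycle lengths: lcm(5, 2) = 10.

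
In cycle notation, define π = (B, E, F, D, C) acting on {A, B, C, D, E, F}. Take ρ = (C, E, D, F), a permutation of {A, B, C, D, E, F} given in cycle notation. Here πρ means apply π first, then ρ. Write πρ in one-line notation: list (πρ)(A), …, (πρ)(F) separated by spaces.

A D B E C F

Chase each element through π then ρ: A → A → A; B → E → D; C → B → B; D → C → E; E → F → C; F → D → F.
So πρ in one-line form is A D B E C F.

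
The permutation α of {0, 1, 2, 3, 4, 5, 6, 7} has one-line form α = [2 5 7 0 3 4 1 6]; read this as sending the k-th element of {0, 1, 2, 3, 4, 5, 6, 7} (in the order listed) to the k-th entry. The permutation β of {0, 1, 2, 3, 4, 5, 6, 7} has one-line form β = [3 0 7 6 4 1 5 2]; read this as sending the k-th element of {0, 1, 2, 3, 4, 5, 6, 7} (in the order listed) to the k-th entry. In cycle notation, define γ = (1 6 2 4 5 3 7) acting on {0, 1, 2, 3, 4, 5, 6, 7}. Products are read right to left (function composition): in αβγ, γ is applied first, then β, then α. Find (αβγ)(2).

3

Chase 2: γ(2) = 4; β(4) = 4; α(4) = 3. Hence (αβγ)(2) = 3.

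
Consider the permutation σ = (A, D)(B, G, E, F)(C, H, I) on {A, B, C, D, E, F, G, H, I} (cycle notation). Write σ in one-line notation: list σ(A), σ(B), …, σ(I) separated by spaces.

Each element maps to the next entry in its cycle (wrapping to the front): A↦D, B↦G, C↦H, D↦A, E↦F, F↦B, G↦E, H↦I, I↦C.
So the one-line form is D G H A F B E I C.

D G H A F B E I C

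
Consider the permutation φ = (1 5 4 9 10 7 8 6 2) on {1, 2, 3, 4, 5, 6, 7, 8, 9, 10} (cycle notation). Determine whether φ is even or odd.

The cycle lengths are 9, 1.
A cycle of length ℓ contributes ℓ−1 transpositions, so φ is a product of 8 transpositions — even.

even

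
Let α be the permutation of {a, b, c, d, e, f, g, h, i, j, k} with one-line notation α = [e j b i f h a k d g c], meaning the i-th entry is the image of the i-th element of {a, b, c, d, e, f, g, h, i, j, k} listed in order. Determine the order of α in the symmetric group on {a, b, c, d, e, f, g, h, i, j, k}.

18

Writing α as disjoint cycles, the cycle lengths are 9, 2.
The order is lcm(9, 2) = 18.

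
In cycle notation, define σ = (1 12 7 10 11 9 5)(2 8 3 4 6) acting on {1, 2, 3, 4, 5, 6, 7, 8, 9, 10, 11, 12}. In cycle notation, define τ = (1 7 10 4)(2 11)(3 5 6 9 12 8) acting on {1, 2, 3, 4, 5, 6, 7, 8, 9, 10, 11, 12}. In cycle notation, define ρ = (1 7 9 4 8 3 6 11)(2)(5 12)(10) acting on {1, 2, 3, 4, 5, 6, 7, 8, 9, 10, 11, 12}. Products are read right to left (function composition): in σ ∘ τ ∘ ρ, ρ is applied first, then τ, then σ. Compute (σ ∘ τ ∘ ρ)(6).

Chase 6: ρ(6) = 11; τ(11) = 2; σ(2) = 8. Hence (σ ∘ τ ∘ ρ)(6) = 8.

8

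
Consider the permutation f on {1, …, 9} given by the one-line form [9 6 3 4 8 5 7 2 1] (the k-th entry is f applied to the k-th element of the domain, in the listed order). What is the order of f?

4

Decomposing into disjoint cycles gives cycle lengths 4, 2, 1, 1, 1.
The order is lcm(4, 2) = 4.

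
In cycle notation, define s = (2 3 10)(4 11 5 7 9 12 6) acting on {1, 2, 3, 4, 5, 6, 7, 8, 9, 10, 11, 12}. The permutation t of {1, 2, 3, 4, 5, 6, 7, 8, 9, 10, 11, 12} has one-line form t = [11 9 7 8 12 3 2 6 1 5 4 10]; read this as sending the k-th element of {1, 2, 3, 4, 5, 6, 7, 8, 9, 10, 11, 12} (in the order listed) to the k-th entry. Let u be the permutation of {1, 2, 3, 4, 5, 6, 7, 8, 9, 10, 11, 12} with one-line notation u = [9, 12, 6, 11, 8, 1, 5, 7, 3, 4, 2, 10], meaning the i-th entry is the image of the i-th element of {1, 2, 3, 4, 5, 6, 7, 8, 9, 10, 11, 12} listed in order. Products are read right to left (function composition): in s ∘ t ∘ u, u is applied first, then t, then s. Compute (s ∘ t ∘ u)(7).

(s ∘ t ∘ u)(7) = s(t(u(7))). u(7) = 5, then t(5) = 12, then s(12) = 6, so the result is 6.

6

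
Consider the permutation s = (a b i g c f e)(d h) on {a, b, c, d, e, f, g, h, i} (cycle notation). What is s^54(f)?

g

f lies in the 7-cycle (a b i g c f e).
On a 7-cycle, s^7 is the identity, so s^54 = s^5 there (54 ≡ 5 mod 7).
Advancing 5 steps from f: f → e → a → b → i → g.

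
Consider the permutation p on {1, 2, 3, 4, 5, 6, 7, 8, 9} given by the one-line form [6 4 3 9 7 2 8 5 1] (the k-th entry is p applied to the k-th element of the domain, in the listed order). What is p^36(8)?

Tracing 8 → 5 → … returns to 8 after 3 steps, so 8 lies in a 3-cycle (5 7 8).
Since the cycle has length 3, p^36 acts on it the same as p^0 (36 mod 3 = 0).
So p^36(8) = 8.

8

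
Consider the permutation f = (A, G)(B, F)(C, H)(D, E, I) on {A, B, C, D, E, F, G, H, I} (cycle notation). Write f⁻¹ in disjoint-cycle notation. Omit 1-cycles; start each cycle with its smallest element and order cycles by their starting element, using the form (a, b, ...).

(A, G)(B, F)(C, H)(D, I, E)

If f sends a → b within a cycle, f⁻¹ sends b → a; equivalently, reverse each cycle.
After reversing and putting each cycle's least element first, f⁻¹ = (A, G)(B, F)(C, H)(D, I, E).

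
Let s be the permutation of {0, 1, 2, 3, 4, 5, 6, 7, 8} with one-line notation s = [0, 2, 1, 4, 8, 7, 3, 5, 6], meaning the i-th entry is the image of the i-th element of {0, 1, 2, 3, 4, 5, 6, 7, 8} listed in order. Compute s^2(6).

Tracing 6 → 3 → … returns to 6 after 4 steps, so 6 lies in a 4-cycle (3 4 8 6).
Stepping 2 places around the cycle: 6 → 3 → 4.

4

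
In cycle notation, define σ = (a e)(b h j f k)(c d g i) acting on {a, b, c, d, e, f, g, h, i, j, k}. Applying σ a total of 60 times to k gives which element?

k lies in the 5-cycle (b h j f k).
Since the cycle has length 5, σ^60 acts on it the same as σ^0 (60 mod 5 = 0).
So σ^60(k) = k.

k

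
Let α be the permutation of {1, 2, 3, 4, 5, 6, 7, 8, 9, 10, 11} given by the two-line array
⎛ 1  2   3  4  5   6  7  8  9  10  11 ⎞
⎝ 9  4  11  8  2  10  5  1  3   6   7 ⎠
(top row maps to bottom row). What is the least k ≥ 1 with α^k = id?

The disjoint-cycle form of α has cycle lengths 9, 2.
The order of α is the least common multiple of its cycle lengths: lcm(9, 2) = 18.

18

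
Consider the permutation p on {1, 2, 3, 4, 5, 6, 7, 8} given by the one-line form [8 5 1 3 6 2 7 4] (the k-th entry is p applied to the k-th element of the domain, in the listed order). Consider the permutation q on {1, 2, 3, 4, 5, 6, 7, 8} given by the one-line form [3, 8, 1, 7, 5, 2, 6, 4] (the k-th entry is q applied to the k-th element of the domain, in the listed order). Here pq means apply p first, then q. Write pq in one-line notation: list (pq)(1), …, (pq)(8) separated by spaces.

4 5 3 1 2 8 6 7

(pq)(x) = q(p(x)). Computing each image: q(p(1)) = q(8) = 4, q(p(2)) = q(5) = 5, q(p(3)) = q(1) = 3, q(p(4)) = q(3) = 1, q(p(5)) = q(6) = 2, q(p(6)) = q(2) = 8, q(p(7)) = q(7) = 6, q(p(8)) = q(4) = 7.
Hence pq = [4 5 3 1 2 8 6 7].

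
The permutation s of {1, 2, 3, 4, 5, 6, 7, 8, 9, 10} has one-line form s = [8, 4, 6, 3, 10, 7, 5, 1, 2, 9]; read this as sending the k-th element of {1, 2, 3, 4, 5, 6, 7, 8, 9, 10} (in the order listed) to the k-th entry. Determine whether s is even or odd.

even

In disjoint-cycle form the cycle lengths are 8, 2.
A cycle of length ℓ contributes ℓ−1 transpositions, so s is a product of 7 + 1 = 8 transpositions — even.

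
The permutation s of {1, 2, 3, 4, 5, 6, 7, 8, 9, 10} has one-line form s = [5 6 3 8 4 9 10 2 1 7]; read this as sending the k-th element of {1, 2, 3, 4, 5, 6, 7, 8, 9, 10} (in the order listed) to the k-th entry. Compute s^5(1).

6

Tracing 1 → 5 → … returns to 1 after 7 steps, so 1 lies in a 7-cycle (1 5 4 8 2 6 9).
Advancing 5 steps from 1: 1 → 5 → 4 → 8 → 2 → 6.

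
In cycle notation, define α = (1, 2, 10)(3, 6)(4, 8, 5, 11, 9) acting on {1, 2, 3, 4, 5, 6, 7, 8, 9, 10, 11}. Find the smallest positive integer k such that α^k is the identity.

The disjoint cycles have lengths 5, 3, 2, 1.
The order of α is the least common multiple of its cycle lengths: lcm(5, 3, 2) = 30.

30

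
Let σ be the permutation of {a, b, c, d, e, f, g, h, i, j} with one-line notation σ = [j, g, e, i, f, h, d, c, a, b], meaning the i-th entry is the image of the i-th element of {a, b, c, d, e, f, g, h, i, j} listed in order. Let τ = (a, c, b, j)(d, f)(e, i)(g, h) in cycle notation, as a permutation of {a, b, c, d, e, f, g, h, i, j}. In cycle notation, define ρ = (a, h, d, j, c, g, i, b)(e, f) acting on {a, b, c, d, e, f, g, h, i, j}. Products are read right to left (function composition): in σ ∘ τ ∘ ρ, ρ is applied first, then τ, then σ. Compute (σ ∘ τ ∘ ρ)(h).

h

Chase h: ρ(h) = d; τ(d) = f; σ(f) = h. Hence (σ ∘ τ ∘ ρ)(h) = h.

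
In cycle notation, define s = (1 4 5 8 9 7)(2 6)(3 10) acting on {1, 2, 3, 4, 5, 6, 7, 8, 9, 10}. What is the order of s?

The cycle type of s is (6, 2, 2).
Since disjoint cycles commute, ord(s) = lcm(6, 2, 2) = 6.

6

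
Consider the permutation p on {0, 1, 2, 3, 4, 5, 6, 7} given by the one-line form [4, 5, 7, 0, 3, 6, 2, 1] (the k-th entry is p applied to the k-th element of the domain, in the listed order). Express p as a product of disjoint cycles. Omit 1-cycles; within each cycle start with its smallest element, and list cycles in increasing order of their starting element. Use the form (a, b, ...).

(0, 4, 3)(1, 5, 6, 2, 7)

From 0: 0 → 4 → 3 → 0, closing the cycle (0, 4, 3).
Continuing from each remaining unvisited element yields (0, 4, 3)(1, 5, 6, 2, 7).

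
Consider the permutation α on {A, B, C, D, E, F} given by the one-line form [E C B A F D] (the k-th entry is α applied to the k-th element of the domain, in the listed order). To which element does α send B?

C

B is element number 2 of the domain, and entry number 2 of the one-line form is C, so α(B) = C.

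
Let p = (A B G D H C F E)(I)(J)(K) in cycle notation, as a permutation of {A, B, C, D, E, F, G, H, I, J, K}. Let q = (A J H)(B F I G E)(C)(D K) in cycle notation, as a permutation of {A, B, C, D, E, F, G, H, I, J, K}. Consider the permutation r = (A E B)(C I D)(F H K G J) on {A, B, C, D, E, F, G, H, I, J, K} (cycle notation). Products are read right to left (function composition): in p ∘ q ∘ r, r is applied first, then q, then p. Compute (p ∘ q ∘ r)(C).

Apply the permutations in order: r(C) = I, then q(I) = G, then p(G) = D. So (p ∘ q ∘ r)(C) = D.

D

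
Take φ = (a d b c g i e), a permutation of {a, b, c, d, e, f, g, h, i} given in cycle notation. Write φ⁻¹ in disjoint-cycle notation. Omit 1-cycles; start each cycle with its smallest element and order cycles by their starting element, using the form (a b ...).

The inverse reverses each cycle.
After reversing and putting each cycle's least element first, φ⁻¹ = (a e i g c b d).

(a e i g c b d)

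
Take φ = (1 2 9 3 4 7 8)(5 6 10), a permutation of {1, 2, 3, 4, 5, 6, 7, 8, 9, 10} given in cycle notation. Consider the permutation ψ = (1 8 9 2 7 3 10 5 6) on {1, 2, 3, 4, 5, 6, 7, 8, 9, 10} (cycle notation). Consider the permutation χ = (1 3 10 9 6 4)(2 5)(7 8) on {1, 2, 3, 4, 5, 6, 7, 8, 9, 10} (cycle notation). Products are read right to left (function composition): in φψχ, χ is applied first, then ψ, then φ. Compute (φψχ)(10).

Apply the permutations in order: χ(10) = 9, then ψ(9) = 2, then φ(2) = 9. So (φψχ)(10) = 9.

9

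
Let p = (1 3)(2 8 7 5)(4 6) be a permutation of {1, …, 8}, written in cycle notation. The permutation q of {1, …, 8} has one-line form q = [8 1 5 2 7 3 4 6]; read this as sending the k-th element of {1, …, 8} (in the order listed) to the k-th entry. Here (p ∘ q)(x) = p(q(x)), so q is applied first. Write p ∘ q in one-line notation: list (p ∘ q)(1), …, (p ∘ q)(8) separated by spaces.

7 3 2 8 5 1 6 4

For each element, apply q then p: 1 → 8 → 7; 2 → 1 → 3; 3 → 5 → 2; 4 → 2 → 8; 5 → 7 → 5; 6 → 3 → 1; 7 → 4 → 6; 8 → 6 → 4.
Collecting the images, p ∘ q = [7 3 2 8 5 1 6 4].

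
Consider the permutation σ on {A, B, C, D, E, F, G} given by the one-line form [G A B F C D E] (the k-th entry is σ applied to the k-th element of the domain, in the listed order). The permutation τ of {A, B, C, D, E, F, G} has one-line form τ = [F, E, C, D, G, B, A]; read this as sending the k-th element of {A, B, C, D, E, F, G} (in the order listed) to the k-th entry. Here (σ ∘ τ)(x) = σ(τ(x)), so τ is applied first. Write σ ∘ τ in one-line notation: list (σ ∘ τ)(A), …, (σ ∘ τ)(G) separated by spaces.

For each element, apply τ then σ: A → F → D; B → E → C; C → C → B; D → D → F; E → G → E; F → B → A; G → A → G.
Collecting the images, σ ∘ τ = [D C B F E A G].

D C B F E A G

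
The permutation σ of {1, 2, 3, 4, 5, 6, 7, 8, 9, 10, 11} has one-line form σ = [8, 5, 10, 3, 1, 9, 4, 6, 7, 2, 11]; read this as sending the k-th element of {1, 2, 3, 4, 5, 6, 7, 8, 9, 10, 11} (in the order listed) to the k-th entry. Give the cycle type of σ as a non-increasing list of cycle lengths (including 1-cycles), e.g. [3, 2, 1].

The disjoint cycles are (1, 8, 6, 9, 7, 4, 3, 10, 2, 5)(11), with lengths 10, 1 in non-increasing order.

[10, 1]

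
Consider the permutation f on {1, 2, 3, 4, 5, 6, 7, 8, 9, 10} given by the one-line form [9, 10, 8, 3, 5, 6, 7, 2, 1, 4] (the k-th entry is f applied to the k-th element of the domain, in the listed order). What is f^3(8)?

4

Tracing 8 → 2 → … returns to 8 after 5 steps, so 8 lies in a 5-cycle (2 10 4 3 8).
Advancing 3 steps from 8: 8 → 2 → 10 → 4.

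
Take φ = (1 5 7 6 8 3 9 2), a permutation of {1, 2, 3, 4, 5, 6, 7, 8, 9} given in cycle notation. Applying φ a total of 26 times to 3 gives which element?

2

3 lies in the 8-cycle (1 5 7 6 8 3 9 2).
On an 8-cycle, φ^8 is the identity, so φ^26 = φ^2 there (26 ≡ 2 mod 8).
Stepping 2 places around the cycle: 3 → 9 → 2.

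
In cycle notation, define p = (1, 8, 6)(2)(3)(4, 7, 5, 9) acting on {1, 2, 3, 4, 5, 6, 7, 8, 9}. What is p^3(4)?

4 lies in the 4-cycle (4, 7, 5, 9).
Advancing 3 steps from 4: 4 → 7 → 5 → 9.

9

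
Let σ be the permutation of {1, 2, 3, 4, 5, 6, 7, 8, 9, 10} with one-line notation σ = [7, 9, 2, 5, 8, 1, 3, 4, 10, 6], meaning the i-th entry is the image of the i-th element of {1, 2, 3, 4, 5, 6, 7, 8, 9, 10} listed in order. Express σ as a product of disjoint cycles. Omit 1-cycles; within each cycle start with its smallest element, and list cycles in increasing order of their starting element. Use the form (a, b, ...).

Iterating σ from 1 gives 1 → 7 → 3 → 2 → 9 → 10 → 6 → 1; that is the 7-cycle (1, 7, 3, 2, 9, 10, 6).
Continuing from each remaining unvisited element yields (1, 7, 3, 2, 9, 10, 6)(4, 5, 8).

(1, 7, 3, 2, 9, 10, 6)(4, 5, 8)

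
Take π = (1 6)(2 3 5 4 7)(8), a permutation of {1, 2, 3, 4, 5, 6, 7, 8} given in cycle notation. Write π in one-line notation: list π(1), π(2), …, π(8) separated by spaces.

Reading each image from the cycles: 1→6, 2→3, 3→5, 4→7, 5→4, 6→1, 7→2, 8→8.
Listing these in domain order gives 6 3 5 7 4 1 2 8.

6 3 5 7 4 1 2 8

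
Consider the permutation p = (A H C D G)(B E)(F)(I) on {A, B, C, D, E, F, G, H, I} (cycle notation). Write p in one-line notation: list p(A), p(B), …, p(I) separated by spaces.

Each element maps to the next entry in its cycle (wrapping to the front): A↦H, B↦E, C↦D, D↦G, E↦B, F↦F, G↦A, H↦C, I↦I.
Listing these in domain order gives H E D G B F A C I.

H E D G B F A C I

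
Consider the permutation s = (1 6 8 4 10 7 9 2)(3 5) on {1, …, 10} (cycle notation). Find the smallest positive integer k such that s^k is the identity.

8

The cycle type of s is (8, 2).
The order is lcm(8, 2) = 8.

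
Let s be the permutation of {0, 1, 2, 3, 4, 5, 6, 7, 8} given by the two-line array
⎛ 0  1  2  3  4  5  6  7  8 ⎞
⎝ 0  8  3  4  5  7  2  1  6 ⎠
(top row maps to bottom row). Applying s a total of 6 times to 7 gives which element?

Tracing 7 → 1 → … returns to 7 after 8 steps, so 7 lies in an 8-cycle (1 8 6 2 3 4 5 7).
Stepping 6 places around the cycle: 7 → 1 → 8 → 6 → 2 → 3 → 4.

4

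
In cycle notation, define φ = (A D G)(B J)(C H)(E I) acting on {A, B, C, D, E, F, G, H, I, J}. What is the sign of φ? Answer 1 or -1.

The cycle lengths are 3, 2, 2, 2, 1.
A cycle of length ℓ contributes ℓ−1 transpositions, so φ is a product of 2 + 1 + 1 + 1 = 5 transpositions — odd.

-1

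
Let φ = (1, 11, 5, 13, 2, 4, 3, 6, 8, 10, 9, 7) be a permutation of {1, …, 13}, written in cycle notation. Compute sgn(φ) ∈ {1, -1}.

-1

The cycle lengths are 12, 1.
A cycle of length ℓ contributes ℓ−1 transpositions, so φ is a product of 11 transpositions — odd.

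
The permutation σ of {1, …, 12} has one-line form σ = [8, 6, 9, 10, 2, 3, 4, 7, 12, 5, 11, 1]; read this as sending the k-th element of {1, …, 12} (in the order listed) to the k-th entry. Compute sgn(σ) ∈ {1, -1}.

1

In disjoint-cycle form the cycle lengths are 11, 1.
A cycle of length ℓ contributes ℓ−1 transpositions, so σ is a product of 10 transpositions — even.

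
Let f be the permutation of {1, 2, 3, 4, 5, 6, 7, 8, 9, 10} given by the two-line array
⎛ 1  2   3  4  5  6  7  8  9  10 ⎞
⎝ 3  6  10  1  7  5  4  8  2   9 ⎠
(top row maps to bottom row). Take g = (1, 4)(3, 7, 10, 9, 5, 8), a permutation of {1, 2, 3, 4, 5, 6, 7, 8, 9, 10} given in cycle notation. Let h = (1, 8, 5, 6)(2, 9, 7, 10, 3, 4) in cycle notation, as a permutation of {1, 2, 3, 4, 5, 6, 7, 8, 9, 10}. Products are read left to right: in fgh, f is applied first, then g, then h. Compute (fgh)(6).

(fgh)(6) = h(g(f(6))). f(6) = 5, then g(5) = 8, then h(8) = 5, so the result is 5.

5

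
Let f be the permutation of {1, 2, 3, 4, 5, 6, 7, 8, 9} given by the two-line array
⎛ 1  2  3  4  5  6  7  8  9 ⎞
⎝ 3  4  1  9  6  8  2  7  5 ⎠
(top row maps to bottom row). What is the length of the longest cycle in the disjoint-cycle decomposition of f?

Decomposing into disjoint cycles gives (1, 3)(2, 4, 9, 5, 6, 8, 7); the longest has length 7.

7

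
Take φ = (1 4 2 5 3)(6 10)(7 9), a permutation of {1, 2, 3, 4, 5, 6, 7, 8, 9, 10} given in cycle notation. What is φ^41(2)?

2 lies in the 5-cycle (1 4 2 5 3).
Since the cycle has length 5, φ^41 acts on it the same as φ^1 (41 mod 5 = 1).
Stepping 1 place around the cycle: 2 → 5.

5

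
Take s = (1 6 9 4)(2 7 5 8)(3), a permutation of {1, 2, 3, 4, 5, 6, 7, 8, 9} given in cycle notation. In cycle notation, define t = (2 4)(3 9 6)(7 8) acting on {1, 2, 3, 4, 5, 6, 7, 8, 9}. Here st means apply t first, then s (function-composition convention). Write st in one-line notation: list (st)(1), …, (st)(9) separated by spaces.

6 1 4 7 8 3 2 5 9

For each element, apply t then s: 1 → 1 → 6; 2 → 4 → 1; 3 → 9 → 4; 4 → 2 → 7; 5 → 5 → 8; 6 → 3 → 3; 7 → 8 → 2; 8 → 7 → 5; 9 → 6 → 9.
Collecting the images, st = [6 1 4 7 8 3 2 5 9].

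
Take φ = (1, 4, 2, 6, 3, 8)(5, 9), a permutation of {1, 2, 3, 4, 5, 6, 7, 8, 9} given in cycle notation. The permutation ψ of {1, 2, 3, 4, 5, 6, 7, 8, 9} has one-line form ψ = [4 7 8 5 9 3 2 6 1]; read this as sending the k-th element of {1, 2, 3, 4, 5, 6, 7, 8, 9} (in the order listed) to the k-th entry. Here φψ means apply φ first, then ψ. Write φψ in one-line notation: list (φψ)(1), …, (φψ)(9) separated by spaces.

Chase each element through φ then ψ: 1 → 4 → 5; 2 → 6 → 3; 3 → 8 → 6; 4 → 2 → 7; 5 → 9 → 1; 6 → 3 → 8; 7 → 7 → 2; 8 → 1 → 4; 9 → 5 → 9.
So φψ in one-line form is 5 3 6 7 1 8 2 4 9.

5 3 6 7 1 8 2 4 9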